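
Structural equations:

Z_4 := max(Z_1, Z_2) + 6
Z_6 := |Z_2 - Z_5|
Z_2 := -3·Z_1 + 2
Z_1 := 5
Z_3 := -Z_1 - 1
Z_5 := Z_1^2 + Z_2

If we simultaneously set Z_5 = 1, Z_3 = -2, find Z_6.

The joint intervention fixes Z_5 = 1, Z_3 = -2, removing each variable's own equation.
Z_2 = -3·Z_1 + 2  [with Z_1=5]  = -13
Z_6 = |Z_2 - Z_5|  [with Z_2=-13, Z_5=1]  = 14

14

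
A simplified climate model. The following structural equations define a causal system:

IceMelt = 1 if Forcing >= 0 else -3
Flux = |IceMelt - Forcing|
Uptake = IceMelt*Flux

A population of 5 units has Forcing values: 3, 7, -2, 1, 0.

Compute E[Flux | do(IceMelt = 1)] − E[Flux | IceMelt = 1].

0.15

The intervention sets IceMelt=1 in all 5 units regardless of Forcing. Recomputing Flux per unit gives 2, 6, 3, 0, 1; average 2.4.
Conditioning on IceMelt=1 selects the 4 unit(s) with Forcing ∈ {3, 7, 1, 0}. Their Flux values: 2, 6, 0, 1. Mean = 2.25.
Difference = 2.4 − 2.25 = 0.15.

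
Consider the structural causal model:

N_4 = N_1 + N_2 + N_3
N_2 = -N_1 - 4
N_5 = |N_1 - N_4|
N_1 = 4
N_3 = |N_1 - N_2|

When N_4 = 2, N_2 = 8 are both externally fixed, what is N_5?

2

The joint intervention fixes N_4 = 2, N_2 = 8, removing each variable's own equation.
N_5 = |N_1 - N_4|  [with N_1=4, N_4=2]  = 2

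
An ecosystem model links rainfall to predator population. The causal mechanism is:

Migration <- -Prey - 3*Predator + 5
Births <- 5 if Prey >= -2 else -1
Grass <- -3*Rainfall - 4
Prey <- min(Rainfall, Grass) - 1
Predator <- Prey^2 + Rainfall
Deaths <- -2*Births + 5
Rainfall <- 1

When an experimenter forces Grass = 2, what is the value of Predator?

1

Under do(Grass=2), the mechanism Grass <- -3*Rainfall - 4 is discarded; Grass is fixed at 2.
Prey = min(Rainfall, Grass) - 1  [with Rainfall=1, Grass=2]  = 0
Predator = Prey^2 + Rainfall  [with Prey=0, Rainfall=1]  = 1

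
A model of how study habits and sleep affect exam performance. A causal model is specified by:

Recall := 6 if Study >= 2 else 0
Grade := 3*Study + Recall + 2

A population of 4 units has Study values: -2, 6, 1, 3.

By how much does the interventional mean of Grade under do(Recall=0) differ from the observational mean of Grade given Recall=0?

7.5

do(Recall=0) breaks Recall's dependence on Study. With Recall=0 fixed, Grade across the units is -4, 20, 5, 11, mean 8.
Observing Recall=0 restricts to units where Recall's equation naturally yields 0: Study ∈ {-2, 1}. In that subpopulation Grade = -4, 5, mean 0.5.
Difference = 8 − 0.5 = 7.5.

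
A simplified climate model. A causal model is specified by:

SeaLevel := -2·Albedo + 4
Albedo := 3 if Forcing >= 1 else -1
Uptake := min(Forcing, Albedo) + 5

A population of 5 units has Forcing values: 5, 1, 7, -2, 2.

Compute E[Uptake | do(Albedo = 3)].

6.4

do(Albedo=3) breaks Albedo's dependence on Forcing. With Albedo=3 fixed, Uptake across the units is 8, 6, 8, 3, 7, mean 6.4.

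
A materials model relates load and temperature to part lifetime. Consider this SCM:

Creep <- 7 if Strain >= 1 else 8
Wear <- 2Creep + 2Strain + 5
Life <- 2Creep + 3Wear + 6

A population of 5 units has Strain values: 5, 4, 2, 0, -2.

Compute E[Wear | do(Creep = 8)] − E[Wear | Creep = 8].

Every unit gets Creep=8 under the intervention. Wear values become 31, 29, 25, 21, 17; E[Wear|do(Creep=8)] = 24.6.
Observing Creep=8 restricts to units where Creep's equation naturally yields 8: Strain ∈ {0, -2}. In that subpopulation Wear = 21, 17, mean 19.
Difference = 24.6 − 19 = 5.6.

5.6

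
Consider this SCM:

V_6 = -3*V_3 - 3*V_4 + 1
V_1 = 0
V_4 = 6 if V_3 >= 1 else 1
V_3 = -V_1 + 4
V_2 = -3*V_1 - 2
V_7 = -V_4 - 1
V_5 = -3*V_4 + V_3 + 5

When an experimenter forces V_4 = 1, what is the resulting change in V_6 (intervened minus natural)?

Under do(V_4=1), the mechanism V_4 = 6 if V_3 >= 1 else 1 is discarded; V_4 is fixed at 1.
V_3 = -V_1 + 4  [with V_1=0]  = 4
V_6 = -3*V_3 - 3*V_4 + 1  [with V_3=4, V_4=1]  = -14
Without intervention: V_3 = -V_1 + 4  [with V_1=0]  = 4; V_4 = 6 if V_3 >= 1 else 1  [with V_3=4]  = 6; V_6 = -3*V_3 - 3*V_4 + 1  [with V_3=4, V_4=6]  = -29.
Change = -14 − (-29) = 15.

15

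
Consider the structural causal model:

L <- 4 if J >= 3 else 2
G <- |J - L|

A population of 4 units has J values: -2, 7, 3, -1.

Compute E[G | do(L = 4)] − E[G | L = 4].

do(L=4) breaks L's dependence on J. With L=4 fixed, G across the units is 6, 3, 1, 5, mean 3.75.
E[G|L=4] averages over only the 2 units with L=4 (J = 7, 3): G = 3, 1, mean 2.
Difference = 3.75 − 2 = 1.75.

1.75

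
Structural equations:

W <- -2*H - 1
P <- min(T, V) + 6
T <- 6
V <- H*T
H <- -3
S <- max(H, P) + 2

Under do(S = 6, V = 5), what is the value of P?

11

Under do(S = 6, V = 5), each intervened variable's structural equation is replaced by its fixed value.
P = min(T, V) + 6  [with T=6, V=5]  = 11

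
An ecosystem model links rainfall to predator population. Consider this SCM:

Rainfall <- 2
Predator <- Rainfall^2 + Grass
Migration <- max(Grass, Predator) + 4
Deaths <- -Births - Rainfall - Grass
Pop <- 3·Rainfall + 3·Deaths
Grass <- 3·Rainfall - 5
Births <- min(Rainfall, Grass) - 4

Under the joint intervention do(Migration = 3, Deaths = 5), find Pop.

Setting Migration = 3, Deaths = 5 by intervention discards those variables' equations.
Pop = 3·Rainfall + 3·Deaths  [with Rainfall=2, Deaths=5]  = 21

21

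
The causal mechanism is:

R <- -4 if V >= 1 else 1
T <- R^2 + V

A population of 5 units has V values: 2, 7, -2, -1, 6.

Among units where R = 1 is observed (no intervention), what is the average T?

E[T|R=1] averages over only the 2 units with R=1 (V = -2, -1): T = -1, 0, mean -0.5.

-0.5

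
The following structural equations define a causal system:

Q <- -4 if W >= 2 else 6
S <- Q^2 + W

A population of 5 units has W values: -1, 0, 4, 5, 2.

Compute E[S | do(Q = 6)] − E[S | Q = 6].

The intervention sets Q=6 in all 5 units regardless of W. Recomputing S per unit gives 35, 36, 40, 41, 38; average 38.
Observing Q=6 restricts to units where Q's equation naturally yields 6: W ∈ {-1, 0}. In that subpopulation S = 35, 36, mean 35.5.
Difference = 38 − 35.5 = 2.5.

2.5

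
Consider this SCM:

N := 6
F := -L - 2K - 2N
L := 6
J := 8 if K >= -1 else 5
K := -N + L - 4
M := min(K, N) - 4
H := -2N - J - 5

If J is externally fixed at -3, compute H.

-14

The intervention breaks the incoming arrows to J: J := 8 if K >= -1 else 5 no longer applies, and J = -3.
H = -2N - J - 5  [with N=6, J=-3]  = -14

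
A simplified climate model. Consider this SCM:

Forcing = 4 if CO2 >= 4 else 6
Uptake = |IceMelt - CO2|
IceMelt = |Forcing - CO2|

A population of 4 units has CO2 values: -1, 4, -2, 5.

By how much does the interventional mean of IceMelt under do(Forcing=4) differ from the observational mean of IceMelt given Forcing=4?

2.5

Under do(Forcing=4), Forcing's equation is replaced by Forcing=4 for every unit. Per-unit IceMelt: 5, 0, 6, 1. Mean = 3.
E[IceMelt|Forcing=4] averages over only the 2 units with Forcing=4 (CO2 = 4, 5): IceMelt = 0, 1, mean 0.5.
Difference = 3 − 0.5 = 2.5.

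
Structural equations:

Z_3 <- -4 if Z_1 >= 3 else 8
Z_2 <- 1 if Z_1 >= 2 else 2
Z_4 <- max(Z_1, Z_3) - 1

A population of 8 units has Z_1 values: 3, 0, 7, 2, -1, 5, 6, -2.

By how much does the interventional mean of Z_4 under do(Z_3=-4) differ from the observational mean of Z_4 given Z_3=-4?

The intervention sets Z_3=-4 in all 8 units regardless of Z_1. Recomputing Z_4 per unit gives 2, -1, 6, 1, -2, 4, 5, -3; average 1.5.
Conditioning on Z_3=-4 selects the 4 unit(s) with Z_1 ∈ {3, 7, 5, 6}. Their Z_4 values: 2, 6, 4, 5. Mean = 4.25.
Difference = 1.5 − 4.25 = -2.75.

-2.75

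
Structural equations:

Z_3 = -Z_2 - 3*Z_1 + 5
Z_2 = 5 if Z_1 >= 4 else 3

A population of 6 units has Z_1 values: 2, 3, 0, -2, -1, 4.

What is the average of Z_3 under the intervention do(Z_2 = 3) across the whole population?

-1

Every unit gets Z_2=3 under the intervention. Z_3 values become -4, -7, 2, 8, 5, -10; E[Z_3|do(Z_2=3)] = -1.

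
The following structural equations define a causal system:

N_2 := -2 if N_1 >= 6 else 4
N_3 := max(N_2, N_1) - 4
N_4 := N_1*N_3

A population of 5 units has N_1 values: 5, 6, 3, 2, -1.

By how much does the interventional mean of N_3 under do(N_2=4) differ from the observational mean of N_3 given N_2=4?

Every unit gets N_2=4 under the intervention. N_3 values become 1, 2, 0, 0, 0; E[N_3|do(N_2=4)] = 0.6.
Observing N_2=4 restricts to units where N_2's equation naturally yields 4: N_1 ∈ {5, 3, 2, -1}. In that subpopulation N_3 = 1, 0, 0, 0, mean 0.25.
Difference = 0.6 − 0.25 = 0.35.

0.35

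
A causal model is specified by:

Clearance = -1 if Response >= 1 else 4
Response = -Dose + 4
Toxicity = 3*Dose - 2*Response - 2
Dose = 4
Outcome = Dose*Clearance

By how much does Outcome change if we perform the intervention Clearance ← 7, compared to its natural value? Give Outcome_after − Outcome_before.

Intervening sets Clearance = 7 and removes its equation (Clearance = -1 if Response >= 1 else 4).
Outcome = Dose*Clearance  [with Dose=4, Clearance=7]  = 28
Without intervention: Response = -Dose + 4  [with Dose=4]  = 0; Clearance = -1 if Response >= 1 else 4  [with Response=0]  = 4; Outcome = Dose*Clearance  [with Dose=4, Clearance=4]  = 16.
Change = 28 − 16 = 12.

12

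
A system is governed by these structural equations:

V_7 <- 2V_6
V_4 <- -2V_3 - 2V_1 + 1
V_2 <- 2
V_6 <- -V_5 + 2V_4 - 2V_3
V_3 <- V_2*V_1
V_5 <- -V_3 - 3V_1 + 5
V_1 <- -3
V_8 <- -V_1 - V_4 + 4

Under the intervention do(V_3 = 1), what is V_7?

The intervention breaks the incoming arrows to V_3: V_3 <- V_2*V_1 no longer applies, and V_3 = 1.
V_4 = -2V_3 - 2V_1 + 1  [with V_3=1, V_1=-3]  = 5
V_5 = -V_3 - 3V_1 + 5  [with V_3=1, V_1=-3]  = 13
V_6 = -V_5 + 2V_4 - 2V_3  [with V_5=13, V_4=5, V_3=1]  = -5
V_7 = 2V_6  [with V_6=-5]  = -10

-10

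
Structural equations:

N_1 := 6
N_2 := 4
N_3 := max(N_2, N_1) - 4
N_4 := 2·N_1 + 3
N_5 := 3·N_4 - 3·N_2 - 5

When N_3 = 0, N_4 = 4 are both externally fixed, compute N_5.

Setting N_3 = 0, N_4 = 4 by intervention discards those variables' equations.
N_5 = 3·N_4 - 3·N_2 - 5  [with N_4=4, N_2=4]  = -5

-5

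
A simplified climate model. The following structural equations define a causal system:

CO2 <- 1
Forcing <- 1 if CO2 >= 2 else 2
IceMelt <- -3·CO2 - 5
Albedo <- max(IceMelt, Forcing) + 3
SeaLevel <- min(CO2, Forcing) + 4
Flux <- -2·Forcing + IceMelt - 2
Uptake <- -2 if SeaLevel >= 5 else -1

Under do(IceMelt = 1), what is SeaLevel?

do(IceMelt=1) replaces the equation IceMelt <- -3·CO2 - 5 with the constant IceMelt = 1.
SeaLevel is not downstream of the intervention, so its value is determined by the original equations.
Forcing = 1 if CO2 >= 2 else 2  [with CO2=1]  = 2
SeaLevel = min(CO2, Forcing) + 4  [with CO2=1, Forcing=2]  = 5

5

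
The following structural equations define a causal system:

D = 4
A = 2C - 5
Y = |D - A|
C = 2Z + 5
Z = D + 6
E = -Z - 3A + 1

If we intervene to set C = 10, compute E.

-54

The intervention breaks the incoming arrows to C: C = 2Z + 5 no longer applies, and C = 10.
Z = D + 6  [with D=4]  = 10
A = 2C - 5  [with C=10]  = 15
E = -Z - 3A + 1  [with Z=10, A=15]  = -54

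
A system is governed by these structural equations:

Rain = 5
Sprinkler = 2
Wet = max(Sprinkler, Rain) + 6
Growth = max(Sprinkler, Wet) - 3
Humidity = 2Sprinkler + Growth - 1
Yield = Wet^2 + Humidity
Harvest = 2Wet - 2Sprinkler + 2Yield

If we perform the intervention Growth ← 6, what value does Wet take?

Under do(Growth=6), the mechanism Growth = max(Sprinkler, Wet) - 3 is discarded; Growth is fixed at 6.
Since Wet is not a descendant of the intervened variable, it is unaffected.
Wet = max(Sprinkler, Rain) + 6  [with Sprinkler=2, Rain=5]  = 11

11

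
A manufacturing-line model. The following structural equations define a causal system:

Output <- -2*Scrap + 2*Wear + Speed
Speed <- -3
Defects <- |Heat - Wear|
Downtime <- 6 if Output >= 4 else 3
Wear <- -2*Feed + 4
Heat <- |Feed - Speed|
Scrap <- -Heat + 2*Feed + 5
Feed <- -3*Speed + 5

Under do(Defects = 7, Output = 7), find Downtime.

6

Under do(Defects = 7, Output = 7), each intervened variable's structural equation is replaced by its fixed value.
Downtime = 6 if Output >= 4 else 3  [with Output=7]  = 6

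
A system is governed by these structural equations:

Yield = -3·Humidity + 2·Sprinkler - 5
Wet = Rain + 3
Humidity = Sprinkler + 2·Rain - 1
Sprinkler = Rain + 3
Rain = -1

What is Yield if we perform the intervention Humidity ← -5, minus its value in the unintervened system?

Intervening sets Humidity = -5 and removes its equation (Humidity = Sprinkler + 2·Rain - 1).
Sprinkler = Rain + 3  [with Rain=-1]  = 2
Yield = -3·Humidity + 2·Sprinkler - 5  [with Humidity=-5, Sprinkler=2]  = 14
Without intervention: Sprinkler = Rain + 3  [with Rain=-1]  = 2; Humidity = Sprinkler + 2·Rain - 1  [with Sprinkler=2, Rain=-1]  = -1; Yield = -3·Humidity + 2·Sprinkler - 5  [with Humidity=-1, Sprinkler=2]  = 2.
Change = 14 − 2 = 12.

12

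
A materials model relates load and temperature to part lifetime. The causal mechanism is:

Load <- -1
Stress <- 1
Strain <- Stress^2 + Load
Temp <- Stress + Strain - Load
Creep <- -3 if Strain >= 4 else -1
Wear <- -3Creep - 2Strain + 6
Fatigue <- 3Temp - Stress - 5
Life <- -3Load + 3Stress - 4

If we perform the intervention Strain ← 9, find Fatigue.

The intervention breaks the incoming arrows to Strain: Strain <- Stress^2 + Load no longer applies, and Strain = 9.
Temp = Stress + Strain - Load  [with Stress=1, Strain=9, Load=-1]  = 11
Fatigue = 3Temp - Stress - 5  [with Temp=11, Stress=1]  = 27

27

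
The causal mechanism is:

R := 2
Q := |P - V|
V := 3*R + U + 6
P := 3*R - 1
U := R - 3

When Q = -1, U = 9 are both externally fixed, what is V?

Setting Q = -1, U = 9 by intervention discards those variables' equations.
V = 3*R + U + 6  [with R=2, U=9]  = 21

21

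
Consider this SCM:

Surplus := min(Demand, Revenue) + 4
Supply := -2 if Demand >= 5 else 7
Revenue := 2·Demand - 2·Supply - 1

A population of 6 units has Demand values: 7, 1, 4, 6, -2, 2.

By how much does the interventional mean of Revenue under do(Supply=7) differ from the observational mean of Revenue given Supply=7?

3.5

Under do(Supply=7), Supply's equation is replaced by Supply=7 for every unit. Per-unit Revenue: -1, -13, -7, -3, -19, -11. Mean = -9.
Conditioning on Supply=7 selects the 4 unit(s) with Demand ∈ {1, 4, -2, 2}. Their Revenue values: -13, -7, -19, -11. Mean = -12.5.
Difference = -9 − (-12.5) = 3.5.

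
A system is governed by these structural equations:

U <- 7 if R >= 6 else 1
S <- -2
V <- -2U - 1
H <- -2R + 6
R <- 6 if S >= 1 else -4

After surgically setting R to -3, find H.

do(R=-3) replaces the equation R <- 6 if S >= 1 else -4 with the constant R = -3.
H = -2R + 6  [with R=-3]  = 12

12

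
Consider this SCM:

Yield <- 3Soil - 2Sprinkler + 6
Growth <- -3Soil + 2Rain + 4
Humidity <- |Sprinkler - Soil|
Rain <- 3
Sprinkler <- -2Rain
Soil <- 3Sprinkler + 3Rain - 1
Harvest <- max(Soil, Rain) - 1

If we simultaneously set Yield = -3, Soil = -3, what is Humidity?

Under do(Yield = -3, Soil = -3), each intervened variable's structural equation is replaced by its fixed value.
Sprinkler = -2Rain  [with Rain=3]  = -6
Humidity = |Sprinkler - Soil|  [with Sprinkler=-6, Soil=-3]  = 3

3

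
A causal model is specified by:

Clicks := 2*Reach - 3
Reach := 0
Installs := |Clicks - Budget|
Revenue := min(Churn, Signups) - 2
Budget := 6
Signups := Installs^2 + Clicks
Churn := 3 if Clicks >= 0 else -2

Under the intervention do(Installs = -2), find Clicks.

Under do(Installs=-2), the mechanism Installs := |Clicks - Budget| is discarded; Installs is fixed at -2.
Since Clicks is not a descendant of the intervened variable, it is unaffected.
Clicks = 2*Reach - 3  [with Reach=0]  = -3

-3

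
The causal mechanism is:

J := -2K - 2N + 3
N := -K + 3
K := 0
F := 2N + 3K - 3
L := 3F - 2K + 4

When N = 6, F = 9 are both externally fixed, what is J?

Under do(N = 6, F = 9), each intervened variable's structural equation is replaced by its fixed value.
J = -2K - 2N + 3  [with K=0, N=6]  = -9

-9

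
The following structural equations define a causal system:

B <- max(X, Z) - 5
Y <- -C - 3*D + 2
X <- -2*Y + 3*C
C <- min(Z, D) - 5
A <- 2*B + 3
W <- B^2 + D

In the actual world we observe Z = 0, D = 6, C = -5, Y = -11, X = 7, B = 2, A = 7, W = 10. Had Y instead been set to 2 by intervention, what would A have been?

-7

The intervention breaks the incoming arrows to Y: Y <- -C - 3*D + 2 no longer applies, and Y = 2.
C = min(Z, D) - 5  [with Z=0, D=6]  = -5
X = -2*Y + 3*C  [with Y=2, C=-5]  = -19
B = max(X, Z) - 5  [with X=-19, Z=0]  = -5
A = 2*B + 3  [with B=-5]  = -7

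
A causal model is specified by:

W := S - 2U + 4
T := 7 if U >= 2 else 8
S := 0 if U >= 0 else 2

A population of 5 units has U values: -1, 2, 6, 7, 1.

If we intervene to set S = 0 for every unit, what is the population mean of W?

Every unit gets S=0 under the intervention. W values become 6, 0, -8, -10, 2; E[W|do(S=0)] = -2.

-2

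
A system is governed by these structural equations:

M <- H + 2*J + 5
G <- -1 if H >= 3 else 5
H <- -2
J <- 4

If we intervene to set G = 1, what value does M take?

11

Under do(G=1), the mechanism G <- -1 if H >= 3 else 5 is discarded; G is fixed at 1.
Since M is not a descendant of the intervened variable, it is unaffected.
M = H + 2*J + 5  [with H=-2, J=4]  = 11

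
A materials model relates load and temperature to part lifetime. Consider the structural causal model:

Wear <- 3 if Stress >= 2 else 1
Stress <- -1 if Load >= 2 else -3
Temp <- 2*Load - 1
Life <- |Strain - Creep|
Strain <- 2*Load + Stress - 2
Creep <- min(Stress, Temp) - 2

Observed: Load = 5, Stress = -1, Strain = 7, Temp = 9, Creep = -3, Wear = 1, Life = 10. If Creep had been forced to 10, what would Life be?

Under do(Creep=10), the mechanism Creep <- min(Stress, Temp) - 2 is discarded; Creep is fixed at 10.
Stress = -1 if Load >= 2 else -3  [with Load=5]  = -1
Strain = 2*Load + Stress - 2  [with Load=5, Stress=-1]  = 7
Life = |Strain - Creep|  [with Strain=7, Creep=10]  = 3

3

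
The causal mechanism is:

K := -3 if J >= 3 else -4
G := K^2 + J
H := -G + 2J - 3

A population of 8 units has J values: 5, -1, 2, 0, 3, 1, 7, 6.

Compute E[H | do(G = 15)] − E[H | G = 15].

Under do(G=15), G's equation is replaced by G=15 for every unit. Per-unit H: -8, -20, -14, -18, -12, -16, -4, -6. Mean = -12.25.
E[H|G=15] averages over only the 2 units with G=15 (J = -1, 6): H = -20, -6, mean -13.
Difference = -12.25 − (-13) = 0.75.

0.75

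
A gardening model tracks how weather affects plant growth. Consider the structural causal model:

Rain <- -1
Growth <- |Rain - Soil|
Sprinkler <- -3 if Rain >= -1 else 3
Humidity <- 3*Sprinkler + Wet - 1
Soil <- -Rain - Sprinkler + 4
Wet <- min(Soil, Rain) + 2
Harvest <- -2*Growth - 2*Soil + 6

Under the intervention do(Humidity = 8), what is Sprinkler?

-3

do(Humidity=8) replaces the equation Humidity <- 3*Sprinkler + Wet - 1 with the constant Humidity = 8.
Sprinkler is not downstream of the intervention, so its value is determined by the original equations.
Sprinkler = -3 if Rain >= -1 else 3  [with Rain=-1]  = -3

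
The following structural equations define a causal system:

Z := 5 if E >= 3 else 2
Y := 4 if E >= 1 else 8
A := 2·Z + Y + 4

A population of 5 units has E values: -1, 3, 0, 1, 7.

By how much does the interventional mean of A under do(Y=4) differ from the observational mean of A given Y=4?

-1.6

Under do(Y=4), Y's equation is replaced by Y=4 for every unit. Per-unit A: 12, 18, 12, 12, 18. Mean = 14.4.
Conditioning on Y=4 selects the 3 unit(s) with E ∈ {3, 1, 7}. Their A values: 18, 12, 18. Mean = 16.
Difference = 14.4 − 16 = -1.6.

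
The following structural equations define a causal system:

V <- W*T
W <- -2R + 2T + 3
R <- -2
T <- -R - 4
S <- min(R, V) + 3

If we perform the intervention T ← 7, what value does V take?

Under do(T=7), the mechanism T <- -R - 4 is discarded; T is fixed at 7.
W = -2R + 2T + 3  [with R=-2, T=7]  = 21
V = W*T  [with W=21, T=7]  = 147

147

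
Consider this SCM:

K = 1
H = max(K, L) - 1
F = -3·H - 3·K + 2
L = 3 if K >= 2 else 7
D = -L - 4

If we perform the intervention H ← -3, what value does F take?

8

do(H=-3) replaces the equation H = max(K, L) - 1 with the constant H = -3.
F = -3·H - 3·K + 2  [with H=-3, K=1]  = 8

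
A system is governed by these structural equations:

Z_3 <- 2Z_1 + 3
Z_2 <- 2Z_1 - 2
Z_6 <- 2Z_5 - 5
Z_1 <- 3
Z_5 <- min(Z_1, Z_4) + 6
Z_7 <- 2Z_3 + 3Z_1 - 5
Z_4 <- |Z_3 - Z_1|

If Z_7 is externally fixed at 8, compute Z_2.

Under do(Z_7=8), the mechanism Z_7 <- 2Z_3 + 3Z_1 - 5 is discarded; Z_7 is fixed at 8.
Z_2 is not downstream of the intervention, so its value is determined by the original equations.
Z_2 = 2Z_1 - 2  [with Z_1=3]  = 4

4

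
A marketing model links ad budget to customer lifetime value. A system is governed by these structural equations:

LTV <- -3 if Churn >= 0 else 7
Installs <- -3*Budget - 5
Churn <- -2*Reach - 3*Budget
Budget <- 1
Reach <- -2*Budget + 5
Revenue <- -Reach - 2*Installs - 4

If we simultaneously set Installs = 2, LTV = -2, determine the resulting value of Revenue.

The joint intervention fixes Installs = 2, LTV = -2, removing each variable's own equation.
Reach = -2*Budget + 5  [with Budget=1]  = 3
Revenue = -Reach - 2*Installs - 4  [with Reach=3, Installs=2]  = -11

-11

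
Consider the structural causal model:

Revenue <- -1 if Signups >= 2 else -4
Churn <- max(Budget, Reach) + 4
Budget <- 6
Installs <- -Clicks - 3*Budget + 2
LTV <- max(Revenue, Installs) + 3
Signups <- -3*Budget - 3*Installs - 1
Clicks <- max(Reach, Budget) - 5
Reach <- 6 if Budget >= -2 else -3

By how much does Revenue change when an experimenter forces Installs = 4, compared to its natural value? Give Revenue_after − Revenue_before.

-3

The intervention breaks the incoming arrows to Installs: Installs <- -Clicks - 3*Budget + 2 no longer applies, and Installs = 4.
Signups = -3*Budget - 3*Installs - 1  [with Budget=6, Installs=4]  = -31
Revenue = -1 if Signups >= 2 else -4  [with Signups=-31]  = -4
Without intervention: Reach = 6 if Budget >= -2 else -3  [with Budget=6]  = 6; Clicks = max(Reach, Budget) - 5  [with Reach=6, Budget=6]  = 1; Installs = -Clicks - 3*Budget + 2  [with Clicks=1, Budget=6]  = -17; Signups = -3*Budget - 3*Installs - 1  [with Budget=6, Installs=-17]  = 32; Revenue = -1 if Signups >= 2 else -4  [with Signups=32]  = -1.
Change = -4 − (-1) = -3.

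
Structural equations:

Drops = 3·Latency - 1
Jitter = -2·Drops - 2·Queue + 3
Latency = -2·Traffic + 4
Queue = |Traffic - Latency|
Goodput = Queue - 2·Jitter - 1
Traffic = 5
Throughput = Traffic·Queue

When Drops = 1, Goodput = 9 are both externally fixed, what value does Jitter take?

-21

Setting Drops = 1, Goodput = 9 by intervention discards those variables' equations.
Latency = -2·Traffic + 4  [with Traffic=5]  = -6
Queue = |Traffic - Latency|  [with Traffic=5, Latency=-6]  = 11
Jitter = -2·Drops - 2·Queue + 3  [with Drops=1, Queue=11]  = -21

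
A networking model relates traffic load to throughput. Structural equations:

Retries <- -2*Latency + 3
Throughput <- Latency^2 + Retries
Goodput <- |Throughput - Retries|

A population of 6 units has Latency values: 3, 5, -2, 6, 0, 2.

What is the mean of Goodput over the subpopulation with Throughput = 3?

Conditioning on Throughput=3 selects the 2 unit(s) with Latency ∈ {0, 2}. Their Goodput values: 0, 4. Mean = 2.

2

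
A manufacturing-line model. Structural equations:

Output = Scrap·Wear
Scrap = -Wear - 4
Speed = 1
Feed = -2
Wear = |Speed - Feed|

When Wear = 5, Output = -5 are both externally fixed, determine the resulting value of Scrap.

The joint intervention fixes Wear = 5, Output = -5, removing each variable's own equation.
Scrap = -Wear - 4  [with Wear=5]  = -9

-9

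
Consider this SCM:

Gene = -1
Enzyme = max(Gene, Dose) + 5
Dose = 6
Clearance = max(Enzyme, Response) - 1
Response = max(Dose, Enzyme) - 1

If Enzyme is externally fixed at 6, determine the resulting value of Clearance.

do(Enzyme=6) replaces the equation Enzyme = max(Gene, Dose) + 5 with the constant Enzyme = 6.
Response = max(Dose, Enzyme) - 1  [with Dose=6, Enzyme=6]  = 5
Clearance = max(Enzyme, Response) - 1  [with Enzyme=6, Response=5]  = 5

5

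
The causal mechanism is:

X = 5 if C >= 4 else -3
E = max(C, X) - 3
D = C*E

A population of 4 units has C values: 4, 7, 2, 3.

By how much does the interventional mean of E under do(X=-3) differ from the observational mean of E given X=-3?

do(X=-3) breaks X's dependence on C. With X=-3 fixed, E across the units is 1, 4, -1, 0, mean 1.
Observing X=-3 restricts to units where X's equation naturally yields -3: C ∈ {2, 3}. In that subpopulation E = -1, 0, mean -0.5.
Difference = 1 − (-0.5) = 1.5.

1.5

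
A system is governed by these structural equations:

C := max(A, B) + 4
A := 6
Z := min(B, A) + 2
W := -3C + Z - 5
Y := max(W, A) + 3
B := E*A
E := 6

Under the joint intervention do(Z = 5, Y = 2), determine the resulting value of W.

-120

Under do(Z = 5, Y = 2), each intervened variable's structural equation is replaced by its fixed value.
B = E*A  [with E=6, A=6]  = 36
C = max(A, B) + 4  [with A=6, B=36]  = 40
W = -3C + Z - 5  [with C=40, Z=5]  = -120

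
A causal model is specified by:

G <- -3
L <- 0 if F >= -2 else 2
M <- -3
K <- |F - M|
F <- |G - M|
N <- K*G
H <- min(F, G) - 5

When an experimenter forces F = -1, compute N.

The intervention breaks the incoming arrows to F: F <- |G - M| no longer applies, and F = -1.
K = |F - M|  [with F=-1, M=-3]  = 2
N = K*G  [with K=2, G=-3]  = -6

-6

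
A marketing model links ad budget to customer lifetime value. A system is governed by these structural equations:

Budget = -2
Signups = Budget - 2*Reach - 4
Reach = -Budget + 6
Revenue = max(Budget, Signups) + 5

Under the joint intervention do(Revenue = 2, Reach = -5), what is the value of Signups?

4

Setting Revenue = 2, Reach = -5 by intervention discards those variables' equations.
Signups = Budget - 2*Reach - 4  [with Budget=-2, Reach=-5]  = 4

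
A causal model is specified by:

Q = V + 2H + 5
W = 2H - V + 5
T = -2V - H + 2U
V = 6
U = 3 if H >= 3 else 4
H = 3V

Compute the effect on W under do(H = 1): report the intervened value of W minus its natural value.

The intervention breaks the incoming arrows to H: H = 3V no longer applies, and H = 1.
W = 2H - V + 5  [with H=1, V=6]  = 1
Without intervention: H = 3V  [with V=6]  = 18; W = 2H - V + 5  [with H=18, V=6]  = 35.
Change = 1 − 35 = -34.

-34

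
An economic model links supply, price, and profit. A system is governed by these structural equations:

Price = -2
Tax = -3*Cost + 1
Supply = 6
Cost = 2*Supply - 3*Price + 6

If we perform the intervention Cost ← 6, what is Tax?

-17

The intervention breaks the incoming arrows to Cost: Cost = 2*Supply - 3*Price + 6 no longer applies, and Cost = 6.
Tax = -3*Cost + 1  [with Cost=6]  = -17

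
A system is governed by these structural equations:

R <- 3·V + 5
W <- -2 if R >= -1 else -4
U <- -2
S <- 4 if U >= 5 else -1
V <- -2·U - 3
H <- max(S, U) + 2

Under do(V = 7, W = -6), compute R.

Setting V = 7, W = -6 by intervention discards those variables' equations.
R = 3·V + 5  [with V=7]  = 26

26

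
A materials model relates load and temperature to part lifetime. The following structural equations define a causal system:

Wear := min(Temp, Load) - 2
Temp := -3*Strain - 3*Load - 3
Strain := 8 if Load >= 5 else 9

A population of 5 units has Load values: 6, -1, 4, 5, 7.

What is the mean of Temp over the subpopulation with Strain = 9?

-34.5

Conditioning on Strain=9 selects the 2 unit(s) with Load ∈ {-1, 4}. Their Temp values: -27, -42. Mean = -34.5.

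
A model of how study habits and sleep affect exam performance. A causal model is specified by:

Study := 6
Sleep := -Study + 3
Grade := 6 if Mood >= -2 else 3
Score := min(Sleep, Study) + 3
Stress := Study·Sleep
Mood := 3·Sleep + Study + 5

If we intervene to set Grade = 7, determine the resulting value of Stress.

do(Grade=7) replaces the equation Grade := 6 if Mood >= -2 else 3 with the constant Grade = 7.
Stress is not downstream of the intervention, so its value is determined by the original equations.
Sleep = -Study + 3  [with Study=6]  = -3
Stress = Study·Sleep  [with Study=6, Sleep=-3]  = -18

-18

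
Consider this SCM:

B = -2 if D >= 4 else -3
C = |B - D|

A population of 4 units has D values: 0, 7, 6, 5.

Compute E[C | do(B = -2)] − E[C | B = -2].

-1.5

do(B=-2) breaks B's dependence on D. With B=-2 fixed, C across the units is 2, 9, 8, 7, mean 6.5.
Conditioning on B=-2 selects the 3 unit(s) with D ∈ {7, 6, 5}. Their C values: 9, 8, 7. Mean = 8.
Difference = 6.5 − 8 = -1.5.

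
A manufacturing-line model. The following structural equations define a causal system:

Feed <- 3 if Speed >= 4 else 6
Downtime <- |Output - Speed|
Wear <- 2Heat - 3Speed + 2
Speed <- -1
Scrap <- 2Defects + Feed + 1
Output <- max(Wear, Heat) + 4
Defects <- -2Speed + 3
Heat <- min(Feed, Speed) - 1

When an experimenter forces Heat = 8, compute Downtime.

26

The intervention breaks the incoming arrows to Heat: Heat <- min(Feed, Speed) - 1 no longer applies, and Heat = 8.
Wear = 2Heat - 3Speed + 2  [with Heat=8, Speed=-1]  = 21
Output = max(Wear, Heat) + 4  [with Wear=21, Heat=8]  = 25
Downtime = |Output - Speed|  [with Output=25, Speed=-1]  = 26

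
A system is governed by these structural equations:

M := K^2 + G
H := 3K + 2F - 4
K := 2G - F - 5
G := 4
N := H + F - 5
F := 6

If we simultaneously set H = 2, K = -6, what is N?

3

The joint intervention fixes H = 2, K = -6, removing each variable's own equation.
N = H + F - 5  [with H=2, F=6]  = 3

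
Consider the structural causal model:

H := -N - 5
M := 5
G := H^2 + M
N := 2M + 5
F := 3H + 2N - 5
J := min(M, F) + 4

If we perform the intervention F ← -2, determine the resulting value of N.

15

The intervention breaks the incoming arrows to F: F := 3H + 2N - 5 no longer applies, and F = -2.
Since N is not a descendant of the intervened variable, it is unaffected.
N = 2M + 5  [with M=5]  = 15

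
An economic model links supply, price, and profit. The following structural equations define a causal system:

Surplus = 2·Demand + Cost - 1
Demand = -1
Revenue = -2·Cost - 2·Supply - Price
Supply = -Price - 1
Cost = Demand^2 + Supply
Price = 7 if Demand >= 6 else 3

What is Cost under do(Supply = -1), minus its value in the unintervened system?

The intervention breaks the incoming arrows to Supply: Supply = -Price - 1 no longer applies, and Supply = -1.
Cost = Demand^2 + Supply  [with Demand=-1, Supply=-1]  = 0
Without intervention: Price = 7 if Demand >= 6 else 3  [with Demand=-1]  = 3; Supply = -Price - 1  [with Price=3]  = -4; Cost = Demand^2 + Supply  [with Demand=-1, Supply=-4]  = -3.
Change = 0 − (-3) = 3.

3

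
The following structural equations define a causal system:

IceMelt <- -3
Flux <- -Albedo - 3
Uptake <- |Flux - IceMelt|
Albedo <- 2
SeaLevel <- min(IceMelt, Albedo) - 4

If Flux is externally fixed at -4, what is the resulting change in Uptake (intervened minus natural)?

Intervening sets Flux = -4 and removes its equation (Flux <- -Albedo - 3).
Uptake = |Flux - IceMelt|  [with Flux=-4, IceMelt=-3]  = 1
Without intervention: Flux = -Albedo - 3  [with Albedo=2]  = -5; Uptake = |Flux - IceMelt|  [with Flux=-5, IceMelt=-3]  = 2.
Change = 1 − 2 = -1.

-1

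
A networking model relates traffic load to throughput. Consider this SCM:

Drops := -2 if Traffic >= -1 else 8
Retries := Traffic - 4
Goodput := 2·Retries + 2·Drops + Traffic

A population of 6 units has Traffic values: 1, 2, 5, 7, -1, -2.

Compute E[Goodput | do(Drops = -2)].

Under do(Drops=-2), Drops's equation is replaced by Drops=-2 for every unit. Per-unit Goodput: -9, -6, 3, 9, -15, -18. Mean = -6.

-6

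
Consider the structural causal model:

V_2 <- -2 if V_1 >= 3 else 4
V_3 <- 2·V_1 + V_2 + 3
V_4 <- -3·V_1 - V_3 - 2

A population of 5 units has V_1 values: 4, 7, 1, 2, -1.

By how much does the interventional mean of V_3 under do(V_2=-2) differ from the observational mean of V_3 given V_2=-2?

-5.8

do(V_2=-2) breaks V_2's dependence on V_1. With V_2=-2 fixed, V_3 across the units is 9, 15, 3, 5, -1, mean 6.2.
E[V_3|V_2=-2] averages over only the 2 units with V_2=-2 (V_1 = 4, 7): V_3 = 9, 15, mean 12.
Difference = 6.2 − 12 = -5.8.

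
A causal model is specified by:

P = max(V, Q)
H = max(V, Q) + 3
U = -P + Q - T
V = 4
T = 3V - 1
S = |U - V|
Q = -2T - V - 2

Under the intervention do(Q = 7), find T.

11

Under do(Q=7), the mechanism Q = -2T - V - 2 is discarded; Q is fixed at 7.
Since T is not a descendant of the intervened variable, it is unaffected.
T = 3V - 1  [with V=4]  = 11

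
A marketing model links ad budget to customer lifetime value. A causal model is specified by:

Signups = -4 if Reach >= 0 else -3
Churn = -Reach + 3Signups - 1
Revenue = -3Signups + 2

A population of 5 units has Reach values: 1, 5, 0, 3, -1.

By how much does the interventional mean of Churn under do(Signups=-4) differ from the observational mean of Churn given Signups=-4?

The intervention sets Signups=-4 in all 5 units regardless of Reach. Recomputing Churn per unit gives -14, -18, -13, -16, -12; average -14.6.
Conditioning on Signups=-4 selects the 4 unit(s) with Reach ∈ {1, 5, 0, 3}. Their Churn values: -14, -18, -13, -16. Mean = -15.25.
Difference = -14.6 − (-15.25) = 0.65.

0.65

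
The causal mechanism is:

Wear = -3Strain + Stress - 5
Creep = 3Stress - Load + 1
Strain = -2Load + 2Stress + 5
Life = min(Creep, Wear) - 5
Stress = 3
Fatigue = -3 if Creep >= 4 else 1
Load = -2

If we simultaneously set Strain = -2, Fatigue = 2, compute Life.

Under do(Strain = -2, Fatigue = 2), each intervened variable's structural equation is replaced by its fixed value.
Creep = 3Stress - Load + 1  [with Stress=3, Load=-2]  = 12
Wear = -3Strain + Stress - 5  [with Strain=-2, Stress=3]  = 4
Life = min(Creep, Wear) - 5  [with Creep=12, Wear=4]  = -1

-1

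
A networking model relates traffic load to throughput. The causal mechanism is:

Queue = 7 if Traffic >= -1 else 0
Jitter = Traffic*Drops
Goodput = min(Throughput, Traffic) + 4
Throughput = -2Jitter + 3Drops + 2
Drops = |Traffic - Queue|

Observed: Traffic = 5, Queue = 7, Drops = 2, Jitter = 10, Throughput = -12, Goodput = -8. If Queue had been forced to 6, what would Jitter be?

Under do(Queue=6), the mechanism Queue = 7 if Traffic >= -1 else 0 is discarded; Queue is fixed at 6.
Drops = |Traffic - Queue|  [with Traffic=5, Queue=6]  = 1
Jitter = Traffic*Drops  [with Traffic=5, Drops=1]  = 5

5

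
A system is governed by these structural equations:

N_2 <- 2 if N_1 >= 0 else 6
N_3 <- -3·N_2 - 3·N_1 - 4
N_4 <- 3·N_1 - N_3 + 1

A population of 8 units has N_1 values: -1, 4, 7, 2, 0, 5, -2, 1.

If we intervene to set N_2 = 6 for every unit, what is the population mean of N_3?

-28

Every unit gets N_2=6 under the intervention. N_3 values become -19, -34, -43, -28, -22, -37, -16, -25; E[N_3|do(N_2=6)] = -28.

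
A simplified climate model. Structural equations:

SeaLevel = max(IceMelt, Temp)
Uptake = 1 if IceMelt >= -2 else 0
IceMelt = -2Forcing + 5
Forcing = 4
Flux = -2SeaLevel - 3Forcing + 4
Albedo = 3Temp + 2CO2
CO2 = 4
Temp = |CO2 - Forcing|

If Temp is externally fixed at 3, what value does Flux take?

The intervention breaks the incoming arrows to Temp: Temp = |CO2 - Forcing| no longer applies, and Temp = 3.
IceMelt = -2Forcing + 5  [with Forcing=4]  = -3
SeaLevel = max(IceMelt, Temp)  [with IceMelt=-3, Temp=3]  = 3
Flux = -2SeaLevel - 3Forcing + 4  [with SeaLevel=3, Forcing=4]  = -14

-14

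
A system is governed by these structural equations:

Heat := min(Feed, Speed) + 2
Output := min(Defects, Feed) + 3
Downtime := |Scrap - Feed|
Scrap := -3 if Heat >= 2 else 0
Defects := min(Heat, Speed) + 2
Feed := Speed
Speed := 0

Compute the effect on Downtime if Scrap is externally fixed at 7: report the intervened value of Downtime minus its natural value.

4

Under do(Scrap=7), the mechanism Scrap := -3 if Heat >= 2 else 0 is discarded; Scrap is fixed at 7.
Feed = Speed  [with Speed=0]  = 0
Downtime = |Scrap - Feed|  [with Scrap=7, Feed=0]  = 7
Without intervention: Feed = Speed  [with Speed=0]  = 0; Heat = min(Feed, Speed) + 2  [with Feed=0, Speed=0]  = 2; Scrap = -3 if Heat >= 2 else 0  [with Heat=2]  = -3; Downtime = |Scrap - Feed|  [with Scrap=-3, Feed=0]  = 3.
Change = 7 − 3 = 4.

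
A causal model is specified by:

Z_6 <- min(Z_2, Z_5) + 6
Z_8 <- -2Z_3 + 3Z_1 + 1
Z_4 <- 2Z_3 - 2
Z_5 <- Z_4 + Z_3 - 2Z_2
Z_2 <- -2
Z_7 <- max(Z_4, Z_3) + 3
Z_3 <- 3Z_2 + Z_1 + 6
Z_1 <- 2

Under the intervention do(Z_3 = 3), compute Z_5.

do(Z_3=3) replaces the equation Z_3 <- 3Z_2 + Z_1 + 6 with the constant Z_3 = 3.
Z_4 = 2Z_3 - 2  [with Z_3=3]  = 4
Z_5 = Z_4 + Z_3 - 2Z_2  [with Z_4=4, Z_3=3, Z_2=-2]  = 11

11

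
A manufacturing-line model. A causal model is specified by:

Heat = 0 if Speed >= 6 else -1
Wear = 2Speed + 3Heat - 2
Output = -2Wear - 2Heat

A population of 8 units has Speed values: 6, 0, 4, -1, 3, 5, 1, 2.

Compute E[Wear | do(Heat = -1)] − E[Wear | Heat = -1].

1

The intervention sets Heat=-1 in all 8 units regardless of Speed. Recomputing Wear per unit gives 7, -5, 3, -7, 1, 5, -3, -1; average 0.
Conditioning on Heat=-1 selects the 7 unit(s) with Speed ∈ {0, 4, -1, 3, 5, 1, 2}. Their Wear values: -5, 3, -7, 1, 5, -3, -1. Mean = -1.
Difference = 0 − (-1) = 1.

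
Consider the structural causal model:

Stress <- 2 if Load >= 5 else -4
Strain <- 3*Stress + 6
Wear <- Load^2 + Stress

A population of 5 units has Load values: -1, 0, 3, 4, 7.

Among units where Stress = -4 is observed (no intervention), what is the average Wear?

Observing Stress=-4 restricts to units where Stress's equation naturally yields -4: Load ∈ {-1, 0, 3, 4}. In that subpopulation Wear = -3, -4, 5, 12, mean 2.5.

2.5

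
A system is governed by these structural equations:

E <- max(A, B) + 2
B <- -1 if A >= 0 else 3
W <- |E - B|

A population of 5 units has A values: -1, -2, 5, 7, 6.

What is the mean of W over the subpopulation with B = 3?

2

Observing B=3 restricts to units where B's equation naturally yields 3: A ∈ {-1, -2}. In that subpopulation W = 2, 2, mean 2.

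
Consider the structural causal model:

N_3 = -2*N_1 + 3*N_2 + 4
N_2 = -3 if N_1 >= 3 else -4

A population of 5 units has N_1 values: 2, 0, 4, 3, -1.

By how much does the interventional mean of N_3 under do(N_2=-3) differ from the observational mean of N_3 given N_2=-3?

3.8

Under do(N_2=-3), N_2's equation is replaced by N_2=-3 for every unit. Per-unit N_3: -9, -5, -13, -11, -3. Mean = -8.2.
Observing N_2=-3 restricts to units where N_2's equation naturally yields -3: N_1 ∈ {4, 3}. In that subpopulation N_3 = -13, -11, mean -12.
Difference = -8.2 − (-12) = 3.8.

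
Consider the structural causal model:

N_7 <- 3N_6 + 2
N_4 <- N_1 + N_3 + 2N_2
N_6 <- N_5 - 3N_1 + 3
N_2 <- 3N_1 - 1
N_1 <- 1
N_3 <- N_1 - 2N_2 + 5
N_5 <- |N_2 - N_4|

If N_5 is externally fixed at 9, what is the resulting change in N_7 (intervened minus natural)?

12

Under do(N_5=9), the mechanism N_5 <- |N_2 - N_4| is discarded; N_5 is fixed at 9.
N_6 = N_5 - 3N_1 + 3  [with N_5=9, N_1=1]  = 9
N_7 = 3N_6 + 2  [with N_6=9]  = 29
Without intervention: N_2 = 3N_1 - 1  [with N_1=1]  = 2; N_3 = N_1 - 2N_2 + 5  [with N_1=1, N_2=2]  = 2; N_4 = N_1 + N_3 + 2N_2  [with N_1=1, N_3=2, N_2=2]  = 7; N_5 = |N_2 - N_4|  [with N_2=2, N_4=7]  = 5; N_6 = N_5 - 3N_1 + 3  [with N_5=5, N_1=1]  = 5; N_7 = 3N_6 + 2  [with N_6=5]  = 17.
Change = 29 − 17 = 12.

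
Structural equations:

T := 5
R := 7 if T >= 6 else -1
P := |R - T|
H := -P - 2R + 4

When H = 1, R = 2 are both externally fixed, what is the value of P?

Setting H = 1, R = 2 by intervention discards those variables' equations.
P = |R - T|  [with R=2, T=5]  = 3

3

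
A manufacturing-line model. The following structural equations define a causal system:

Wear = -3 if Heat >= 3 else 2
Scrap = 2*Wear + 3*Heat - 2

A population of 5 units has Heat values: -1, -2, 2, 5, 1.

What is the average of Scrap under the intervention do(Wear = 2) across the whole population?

5

do(Wear=2) breaks Wear's dependence on Heat. With Wear=2 fixed, Scrap across the units is -1, -4, 8, 17, 5, mean 5.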